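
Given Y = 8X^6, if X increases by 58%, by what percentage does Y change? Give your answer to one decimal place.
1455.8%

For Y = 8X^6:
If X → X(1 + 0.58)
Then Y → Y · (1 + 0.58)^6
     ≈ Y · 15.5576

Percentage change = ((1 + 0.58)^6 − 1) × 100% ≈ 1455.8%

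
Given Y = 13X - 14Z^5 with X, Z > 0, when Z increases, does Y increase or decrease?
Y decreases

Taking the partial derivative:
∂Y/∂Z = -70Z^4

∂Y/∂Z = -70Z^4 < 0 (assuming positive values)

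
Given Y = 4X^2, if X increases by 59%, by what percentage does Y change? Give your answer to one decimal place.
152.8%

For Y = 4X^2:
If X → X(1 + 0.59)
Then Y → Y · (1 + 0.59)^2
     = Y · 2.5281

Percentage change = ((1 + 0.59)^2 − 1) × 100% ≈ 152.8%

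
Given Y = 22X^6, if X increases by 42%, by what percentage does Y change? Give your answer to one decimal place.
719.8%

For Y = 22X^6:
If X → X(1 + 0.42)
Then Y → Y · (1 + 0.42)^6
     ≈ Y · 8.1984

Percentage change = ((1 + 0.42)^6 − 1) × 100% ≈ 719.8%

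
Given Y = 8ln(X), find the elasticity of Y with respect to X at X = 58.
Elasticity = 1/ln(58) ≈ 0.2463

Elasticity = (dY/dX) · (X/Y)

dY/dX = 8/X
At X = 58: dY/dX = 4/29, Y = 8·ln(58)

Elasticity = (4/29) · (58 / (8·ln(58))) = 1/ln(58) ≈ 0.2463

Interpretation: for a small percentage change in X, the percentage change in Y is approximately 0.25 times as large.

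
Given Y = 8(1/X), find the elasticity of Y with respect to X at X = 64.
Elasticity = -1

Elasticity = (dY/dX) · (X/Y)

dY/dX = -8/X²
At X = 64: dY/dX = -1/512, Y = 1/8

Elasticity = (-1/512) · (64 / (1/8)) = -1

Interpretation: for a small percentage change in X, the percentage change in Y is approximately -1.00 times as large.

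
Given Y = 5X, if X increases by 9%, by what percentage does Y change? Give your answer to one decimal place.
9.0%

For Y = 5X:
If X → X(1 + 0.09)
Then Y → Y · (1 + 0.09)^1
     = Y · 1.0900

Percentage change = ((1 + 0.09)^1 − 1) × 100% = 9.0%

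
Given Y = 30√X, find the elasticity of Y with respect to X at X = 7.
Elasticity = 1/2

Elasticity = (dY/dX) · (X/Y)

dY/dX = 15/√X
At X = 7: dY/dX = 15·√7/7, Y = 30·√7

Elasticity = (15·√7/7) · (7 / (30·√7)) = 1/2

Interpretation: for a small percentage change in X, the percentage change in Y is approximately 0.50 times as large.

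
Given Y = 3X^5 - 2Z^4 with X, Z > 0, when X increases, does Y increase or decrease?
Y increases

Taking the partial derivative:
∂Y/∂X = 15X^4

∂Y/∂X = 15X^4 > 0 (assuming positive values)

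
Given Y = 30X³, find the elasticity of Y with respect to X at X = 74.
Elasticity = 3

Elasticity = (dY/dX) · (X/Y)

dY/dX = 90·X²
At X = 74: dY/dX = 492840, Y = 12156720

Elasticity = 492840 · (74 / 12156720) = 3

Interpretation: for a small percentage change in X, the percentage change in Y is approximately 3.00 times as large.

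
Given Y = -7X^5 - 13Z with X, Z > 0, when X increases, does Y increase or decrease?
Y decreases

Taking the partial derivative:
∂Y/∂X = -35X^4

∂Y/∂X = -35X^4 < 0 (assuming positive values)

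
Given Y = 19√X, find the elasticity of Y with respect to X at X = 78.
Elasticity = 1/2

Elasticity = (dY/dX) · (X/Y)

dY/dX = 19/(2·√X)
At X = 78: dY/dX = 19·√78/156, Y = 19·√78

Elasticity = (19·√78/156) · (78 / (19·√78)) = 1/2

Interpretation: for a small percentage change in X, the percentage change in Y is approximately 0.50 times as large.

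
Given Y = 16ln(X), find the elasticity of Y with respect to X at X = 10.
Elasticity = 1/ln(10) ≈ 0.4343

Elasticity = (dY/dX) · (X/Y)

dY/dX = 16/X
At X = 10: dY/dX = 8/5, Y = 16·ln(10)

Elasticity = (8/5) · (10 / (16·ln(10))) = 1/ln(10) ≈ 0.4343

Interpretation: for a small percentage change in X, the percentage change in Y is approximately 0.43 times as large.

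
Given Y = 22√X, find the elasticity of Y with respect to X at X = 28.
Elasticity = 1/2

Elasticity = (dY/dX) · (X/Y)

dY/dX = 11/√X
At X = 28: dY/dX = 11·√7/14, Y = 44·√7

Elasticity = (11·√7/14) · (28 / (44·√7)) = 1/2

Interpretation: for a small percentage change in X, the percentage change in Y is approximately 0.50 times as large.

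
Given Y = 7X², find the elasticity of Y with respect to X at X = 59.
Elasticity = 2

Elasticity = (dY/dX) · (X/Y)

dY/dX = 14·X
At X = 59: dY/dX = 826, Y = 24367

Elasticity = 826 · (59 / 24367) = 2

Interpretation: for a small percentage change in X, the percentage change in Y is approximately 2.00 times as large.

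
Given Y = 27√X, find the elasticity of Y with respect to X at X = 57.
Elasticity = 1/2

Elasticity = (dY/dX) · (X/Y)

dY/dX = 27/(2·√X)
At X = 57: dY/dX = 9·√57/38, Y = 27·√57

Elasticity = (9·√57/38) · (57 / (27·√57)) = 1/2

Interpretation: for a small percentage change in X, the percentage change in Y is approximately 0.50 times as large.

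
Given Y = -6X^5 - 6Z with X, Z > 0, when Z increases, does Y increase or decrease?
Y decreases

Taking the partial derivative:
∂Y/∂Z = -6

∂Y/∂Z = -6 < 0 (assuming positive values)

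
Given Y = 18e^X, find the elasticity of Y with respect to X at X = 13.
Elasticity = 13

Elasticity = (dY/dX) · (X/Y)

dY/dX = 18·e^X
At X = 13: dY/dX = 18·e^13, Y = 18·e^13

Elasticity = (18·e^13) · (13 / (18·e^13)) = 13

Interpretation: for a small percentage change in X, the percentage change in Y is approximately 13.00 times as large.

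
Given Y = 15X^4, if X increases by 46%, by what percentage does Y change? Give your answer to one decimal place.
354.4%

For Y = 15X^4:
If X → X(1 + 0.46)
Then Y → Y · (1 + 0.46)^4
     ≈ Y · 4.5437

Percentage change = ((1 + 0.46)^4 − 1) × 100% ≈ 354.4%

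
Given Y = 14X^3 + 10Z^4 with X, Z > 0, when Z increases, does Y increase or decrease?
Y increases

Taking the partial derivative:
∂Y/∂Z = 40Z^3

∂Y/∂Z = 40Z^3 > 0 (assuming positive values)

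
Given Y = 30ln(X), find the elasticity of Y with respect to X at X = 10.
Elasticity = 1/ln(10) ≈ 0.4343

Elasticity = (dY/dX) · (X/Y)

dY/dX = 30/X
At X = 10: dY/dX = 3, Y = 30·ln(10)

Elasticity = 3 · (10 / (30·ln(10))) = 1/ln(10) ≈ 0.4343

Interpretation: for a small percentage change in X, the percentage change in Y is approximately 0.43 times as large.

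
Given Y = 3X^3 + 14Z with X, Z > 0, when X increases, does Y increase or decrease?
Y increases

Taking the partial derivative:
∂Y/∂X = 9X^2

∂Y/∂X = 9X^2 > 0 (assuming positive values)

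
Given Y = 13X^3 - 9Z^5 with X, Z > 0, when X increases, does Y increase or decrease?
Y increases

Taking the partial derivative:
∂Y/∂X = 39X^2

∂Y/∂X = 39X^2 > 0 (assuming positive values)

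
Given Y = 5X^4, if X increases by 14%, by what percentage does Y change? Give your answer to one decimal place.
68.9%

For Y = 5X^4:
If X → X(1 + 0.14)
Then Y → Y · (1 + 0.14)^4
     ≈ Y · 1.6890

Percentage change = ((1 + 0.14)^4 − 1) × 100% ≈ 68.9%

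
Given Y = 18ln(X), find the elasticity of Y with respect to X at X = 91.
Elasticity = 1/ln(91) ≈ 0.2217

Elasticity = (dY/dX) · (X/Y)

dY/dX = 18/X
At X = 91: dY/dX = 18/91, Y = 18·ln(91)

Elasticity = (18/91) · (91 / (18·ln(91))) = 1/ln(91) ≈ 0.2217

Interpretation: for a small percentage change in X, the percentage change in Y is approximately 0.22 times as large.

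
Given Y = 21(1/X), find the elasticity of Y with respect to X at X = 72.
Elasticity = -1

Elasticity = (dY/dX) · (X/Y)

dY/dX = -21/X²
At X = 72: dY/dX = -7/1728, Y = 7/24

Elasticity = (-7/1728) · (72 / (7/24)) = -1

Interpretation: for a small percentage change in X, the percentage change in Y is approximately -1.00 times as large.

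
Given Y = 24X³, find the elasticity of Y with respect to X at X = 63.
Elasticity = 3

Elasticity = (dY/dX) · (X/Y)

dY/dX = 72·X²
At X = 63: dY/dX = 285768, Y = 6001128

Elasticity = 285768 · (63 / 6001128) = 3

Interpretation: for a small percentage change in X, the percentage change in Y is approximately 3.00 times as large.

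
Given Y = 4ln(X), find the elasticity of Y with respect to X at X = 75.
Elasticity = 1/ln(75) ≈ 0.2316

Elasticity = (dY/dX) · (X/Y)

dY/dX = 4/X
At X = 75: dY/dX = 4/75, Y = 4·ln(75)

Elasticity = (4/75) · (75 / (4·ln(75))) = 1/ln(75) ≈ 0.2316

Interpretation: for a small percentage change in X, the percentage change in Y is approximately 0.23 times as large.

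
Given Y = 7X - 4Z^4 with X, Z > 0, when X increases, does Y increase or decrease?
Y increases

Taking the partial derivative:
∂Y/∂X = 7

∂Y/∂X = 7 > 0 (assuming positive values)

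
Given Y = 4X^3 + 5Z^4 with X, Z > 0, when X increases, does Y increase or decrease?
Y increases

Taking the partial derivative:
∂Y/∂X = 12X^2

∂Y/∂X = 12X^2 > 0 (assuming positive values)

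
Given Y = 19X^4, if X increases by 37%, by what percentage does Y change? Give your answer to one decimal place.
252.3%

For Y = 19X^4:
If X → X(1 + 0.37)
Then Y → Y · (1 + 0.37)^4
     ≈ Y · 3.5228

Percentage change = ((1 + 0.37)^4 − 1) × 100% ≈ 252.3%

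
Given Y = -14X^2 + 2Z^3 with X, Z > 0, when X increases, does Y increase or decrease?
Y decreases

Taking the partial derivative:
∂Y/∂X = -28X

∂Y/∂X = -28X < 0 (assuming positive values)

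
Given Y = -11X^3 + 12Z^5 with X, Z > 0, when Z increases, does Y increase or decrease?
Y increases

Taking the partial derivative:
∂Y/∂Z = 60Z^4

∂Y/∂Z = 60Z^4 > 0 (assuming positive values)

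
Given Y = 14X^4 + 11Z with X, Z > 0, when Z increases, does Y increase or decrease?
Y increases

Taking the partial derivative:
∂Y/∂Z = 11

∂Y/∂Z = 11 > 0 (assuming positive values)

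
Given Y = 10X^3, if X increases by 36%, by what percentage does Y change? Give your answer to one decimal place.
151.5%

For Y = 10X^3:
If X → X(1 + 0.36)
Then Y → Y · (1 + 0.36)^3
     ≈ Y · 2.5155

Percentage change = ((1 + 0.36)^3 − 1) × 100% ≈ 151.5%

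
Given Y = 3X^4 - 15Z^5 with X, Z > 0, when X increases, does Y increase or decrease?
Y increases

Taking the partial derivative:
∂Y/∂X = 12X^3

∂Y/∂X = 12X^3 > 0 (assuming positive values)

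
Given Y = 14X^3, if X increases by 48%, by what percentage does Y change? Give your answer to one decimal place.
224.2%

For Y = 14X^3:
If X → X(1 + 0.48)
Then Y → Y · (1 + 0.48)^3
     ≈ Y · 3.2418

Percentage change = ((1 + 0.48)^3 − 1) × 100% ≈ 224.2%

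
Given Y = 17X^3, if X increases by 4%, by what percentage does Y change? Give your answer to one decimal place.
12.5%

For Y = 17X^3:
If X → X(1 + 0.04)
Then Y → Y · (1 + 0.04)^3
     ≈ Y · 1.1249

Percentage change = ((1 + 0.04)^3 − 1) × 100% ≈ 12.5%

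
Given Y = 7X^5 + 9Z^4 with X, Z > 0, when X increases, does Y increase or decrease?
Y increases

Taking the partial derivative:
∂Y/∂X = 35X^4

∂Y/∂X = 35X^4 > 0 (assuming positive values)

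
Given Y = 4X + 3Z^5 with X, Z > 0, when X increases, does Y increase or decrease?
Y increases

Taking the partial derivative:
∂Y/∂X = 4

∂Y/∂X = 4 > 0 (assuming positive values)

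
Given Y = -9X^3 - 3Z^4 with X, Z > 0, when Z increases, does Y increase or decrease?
Y decreases

Taking the partial derivative:
∂Y/∂Z = -12Z^3

∂Y/∂Z = -12Z^3 < 0 (assuming positive values)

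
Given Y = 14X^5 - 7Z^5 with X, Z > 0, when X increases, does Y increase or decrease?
Y increases

Taking the partial derivative:
∂Y/∂X = 70X^4

∂Y/∂X = 70X^4 > 0 (assuming positive values)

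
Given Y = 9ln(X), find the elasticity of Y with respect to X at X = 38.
Elasticity = 1/ln(38) ≈ 0.2749

Elasticity = (dY/dX) · (X/Y)

dY/dX = 9/X
At X = 38: dY/dX = 9/38, Y = 9·ln(38)

Elasticity = (9/38) · (38 / (9·ln(38))) = 1/ln(38) ≈ 0.2749

Interpretation: for a small percentage change in X, the percentage change in Y is approximately 0.27 times as large.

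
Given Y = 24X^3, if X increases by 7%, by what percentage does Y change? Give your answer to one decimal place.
22.5%

For Y = 24X^3:
If X → X(1 + 0.07)
Then Y → Y · (1 + 0.07)^3
     ≈ Y · 1.2250

Percentage change = ((1 + 0.07)^3 − 1) × 100% ≈ 22.5%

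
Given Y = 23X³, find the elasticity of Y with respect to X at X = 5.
Elasticity = 3

Elasticity = (dY/dX) · (X/Y)

dY/dX = 69·X²
At X = 5: dY/dX = 1725, Y = 2875

Elasticity = 1725 · (5 / 2875) = 3

Interpretation: for a small percentage change in X, the percentage change in Y is approximately 3.00 times as large.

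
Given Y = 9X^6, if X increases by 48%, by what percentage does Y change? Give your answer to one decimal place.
950.9%

For Y = 9X^6:
If X → X(1 + 0.48)
Then Y → Y · (1 + 0.48)^6
     ≈ Y · 10.5092

Percentage change = ((1 + 0.48)^6 − 1) × 100% ≈ 950.9%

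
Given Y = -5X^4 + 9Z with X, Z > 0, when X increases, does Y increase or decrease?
Y decreases

Taking the partial derivative:
∂Y/∂X = -20X^3

∂Y/∂X = -20X^3 < 0 (assuming positive values)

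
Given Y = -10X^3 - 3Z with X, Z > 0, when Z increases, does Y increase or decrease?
Y decreases

Taking the partial derivative:
∂Y/∂Z = -3

∂Y/∂Z = -3 < 0 (assuming positive values)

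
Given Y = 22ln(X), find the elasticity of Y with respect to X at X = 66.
Elasticity = 1/ln(66) ≈ 0.2387

Elasticity = (dY/dX) · (X/Y)

dY/dX = 22/X
At X = 66: dY/dX = 1/3, Y = 22·ln(66)

Elasticity = (1/3) · (66 / (22·ln(66))) = 1/ln(66) ≈ 0.2387

Interpretation: for a small percentage change in X, the percentage change in Y is approximately 0.24 times as large.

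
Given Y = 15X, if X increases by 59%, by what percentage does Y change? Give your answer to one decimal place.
59.0%

For Y = 15X:
If X → X(1 + 0.59)
Then Y → Y · (1 + 0.59)^1
     = Y · 1.5900

Percentage change = ((1 + 0.59)^1 − 1) × 100% = 59.0%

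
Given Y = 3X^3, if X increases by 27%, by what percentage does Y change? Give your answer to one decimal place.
104.8%

For Y = 3X^3:
If X → X(1 + 0.27)
Then Y → Y · (1 + 0.27)^3
     ≈ Y · 2.0484

Percentage change = ((1 + 0.27)^3 − 1) × 100% ≈ 104.8%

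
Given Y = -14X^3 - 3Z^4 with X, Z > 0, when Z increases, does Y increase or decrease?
Y decreases

Taking the partial derivative:
∂Y/∂Z = -12Z^3

∂Y/∂Z = -12Z^3 < 0 (assuming positive values)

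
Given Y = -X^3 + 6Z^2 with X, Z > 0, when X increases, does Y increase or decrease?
Y decreases

Taking the partial derivative:
∂Y/∂X = -3X^2

∂Y/∂X = -3X^2 < 0 (assuming positive values)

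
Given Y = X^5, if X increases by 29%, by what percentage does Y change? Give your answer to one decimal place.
257.2%

For Y = X^5:
If X → X(1 + 0.29)
Then Y → Y · (1 + 0.29)^5
     ≈ Y · 3.5723

Percentage change = ((1 + 0.29)^5 − 1) × 100% ≈ 257.2%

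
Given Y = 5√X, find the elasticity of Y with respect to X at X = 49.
Elasticity = 1/2

Elasticity = (dY/dX) · (X/Y)

dY/dX = 5/(2·√X)
At X = 49: dY/dX = 5/14, Y = 35

Elasticity = (5/14) · (49 / 35) = 1/2

Interpretation: for a small percentage change in X, the percentage change in Y is approximately 0.50 times as large.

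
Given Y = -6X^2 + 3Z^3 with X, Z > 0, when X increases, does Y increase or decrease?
Y decreases

Taking the partial derivative:
∂Y/∂X = -12X

∂Y/∂X = -12X < 0 (assuming positive values)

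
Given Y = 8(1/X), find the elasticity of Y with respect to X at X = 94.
Elasticity = -1

Elasticity = (dY/dX) · (X/Y)

dY/dX = -8/X²
At X = 94: dY/dX = -2/2209, Y = 4/47

Elasticity = (-2/2209) · (94 / (4/47)) = -1

Interpretation: for a small percentage change in X, the percentage change in Y is approximately -1.00 times as large.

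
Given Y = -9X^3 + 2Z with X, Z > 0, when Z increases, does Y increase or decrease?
Y increases

Taking the partial derivative:
∂Y/∂Z = 2

∂Y/∂Z = 2 > 0 (assuming positive values)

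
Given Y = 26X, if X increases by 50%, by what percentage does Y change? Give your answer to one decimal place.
50.0%

For Y = 26X:
If X → X(1 + 0.5)
Then Y → Y · (1 + 0.5)^1
     = Y · 1.5000

Percentage change = ((1 + 0.5)^1 − 1) × 100% = 50.0%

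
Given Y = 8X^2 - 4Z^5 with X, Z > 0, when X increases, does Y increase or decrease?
Y increases

Taking the partial derivative:
∂Y/∂X = 16X

∂Y/∂X = 16X > 0 (assuming positive values)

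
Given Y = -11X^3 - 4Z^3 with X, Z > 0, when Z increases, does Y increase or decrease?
Y decreases

Taking the partial derivative:
∂Y/∂Z = -12Z^2

∂Y/∂Z = -12Z^2 < 0 (assuming positive values)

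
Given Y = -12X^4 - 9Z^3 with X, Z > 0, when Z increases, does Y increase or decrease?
Y decreases

Taking the partial derivative:
∂Y/∂Z = -27Z^2

∂Y/∂Z = -27Z^2 < 0 (assuming positive values)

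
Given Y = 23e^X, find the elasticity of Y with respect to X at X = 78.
Elasticity = 78

Elasticity = (dY/dX) · (X/Y)

dY/dX = 23·e^X
At X = 78: dY/dX = 23·e^78, Y = 23·e^78

Elasticity = (23·e^78) · (78 / (23·e^78)) = 78

Interpretation: for a small percentage change in X, the percentage change in Y is approximately 78.00 times as large.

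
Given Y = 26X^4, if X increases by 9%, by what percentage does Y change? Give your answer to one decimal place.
41.2%

For Y = 26X^4:
If X → X(1 + 0.09)
Then Y → Y · (1 + 0.09)^4
     ≈ Y · 1.4116

Percentage change = ((1 + 0.09)^4 − 1) × 100% ≈ 41.2%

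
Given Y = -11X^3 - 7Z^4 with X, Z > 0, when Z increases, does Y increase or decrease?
Y decreases

Taking the partial derivative:
∂Y/∂Z = -28Z^3

∂Y/∂Z = -28Z^3 < 0 (assuming positive values)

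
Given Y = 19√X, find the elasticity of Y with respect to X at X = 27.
Elasticity = 1/2

Elasticity = (dY/dX) · (X/Y)

dY/dX = 19/(2·√X)
At X = 27: dY/dX = 19·√3/18, Y = 57·√3

Elasticity = (19·√3/18) · (27 / (57·√3)) = 1/2

Interpretation: for a small percentage change in X, the percentage change in Y is approximately 0.50 times as large.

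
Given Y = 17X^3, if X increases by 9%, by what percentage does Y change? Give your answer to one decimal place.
29.5%

For Y = 17X^3:
If X → X(1 + 0.09)
Then Y → Y · (1 + 0.09)^3
     ≈ Y · 1.2950

Percentage change = ((1 + 0.09)^3 − 1) × 100% ≈ 29.5%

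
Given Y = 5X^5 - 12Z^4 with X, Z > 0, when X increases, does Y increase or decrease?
Y increases

Taking the partial derivative:
∂Y/∂X = 25X^4

∂Y/∂X = 25X^4 > 0 (assuming positive values)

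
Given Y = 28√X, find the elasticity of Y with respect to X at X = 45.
Elasticity = 1/2

Elasticity = (dY/dX) · (X/Y)

dY/dX = 14/√X
At X = 45: dY/dX = 14·√5/15, Y = 84·√5

Elasticity = (14·√5/15) · (45 / (84·√5)) = 1/2

Interpretation: for a small percentage change in X, the percentage change in Y is approximately 0.50 times as large.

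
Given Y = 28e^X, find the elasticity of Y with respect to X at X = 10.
Elasticity = 10

Elasticity = (dY/dX) · (X/Y)

dY/dX = 28·e^X
At X = 10: dY/dX = 28·e^10, Y = 28·e^10

Elasticity = (28·e^10) · (10 / (28·e^10)) = 10

Interpretation: for a small percentage change in X, the percentage change in Y is approximately 10.00 times as large.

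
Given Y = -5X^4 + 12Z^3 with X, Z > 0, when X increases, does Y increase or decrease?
Y decreases

Taking the partial derivative:
∂Y/∂X = -20X^3

∂Y/∂X = -20X^3 < 0 (assuming positive values)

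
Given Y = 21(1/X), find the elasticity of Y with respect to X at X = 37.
Elasticity = -1

Elasticity = (dY/dX) · (X/Y)

dY/dX = -21/X²
At X = 37: dY/dX = -21/1369, Y = 21/37

Elasticity = (-21/1369) · (37 / (21/37)) = -1

Interpretation: for a small percentage change in X, the percentage change in Y is approximately -1.00 times as large.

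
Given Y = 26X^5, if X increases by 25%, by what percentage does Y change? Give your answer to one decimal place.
205.2%

For Y = 26X^5:
If X → X(1 + 0.25)
Then Y → Y · (1 + 0.25)^5
     ≈ Y · 3.0518

Percentage change = ((1 + 0.25)^5 − 1) × 100% ≈ 205.2%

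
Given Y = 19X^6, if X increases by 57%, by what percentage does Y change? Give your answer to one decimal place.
1397.6%

For Y = 19X^6:
If X → X(1 + 0.57)
Then Y → Y · (1 + 0.57)^6
     ≈ Y · 14.9761

Percentage change = ((1 + 0.57)^6 − 1) × 100% ≈ 1397.6%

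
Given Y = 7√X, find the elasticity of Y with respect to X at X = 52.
Elasticity = 1/2

Elasticity = (dY/dX) · (X/Y)

dY/dX = 7/(2·√X)
At X = 52: dY/dX = 7·√13/52, Y = 14·√13

Elasticity = (7·√13/52) · (52 / (14·√13)) = 1/2

Interpretation: for a small percentage change in X, the percentage change in Y is approximately 0.50 times as large.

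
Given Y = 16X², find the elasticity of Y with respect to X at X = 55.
Elasticity = 2

Elasticity = (dY/dX) · (X/Y)

dY/dX = 32·X
At X = 55: dY/dX = 1760, Y = 48400

Elasticity = 1760 · (55 / 48400) = 2

Interpretation: for a small percentage change in X, the percentage change in Y is approximately 2.00 times as large.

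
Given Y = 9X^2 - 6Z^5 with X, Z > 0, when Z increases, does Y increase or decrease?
Y decreases

Taking the partial derivative:
∂Y/∂Z = -30Z^4

∂Y/∂Z = -30Z^4 < 0 (assuming positive values)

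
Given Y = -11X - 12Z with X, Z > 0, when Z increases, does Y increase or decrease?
Y decreases

Taking the partial derivative:
∂Y/∂Z = -12

∂Y/∂Z = -12 < 0 (assuming positive values)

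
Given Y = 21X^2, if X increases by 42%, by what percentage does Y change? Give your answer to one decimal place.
101.6%

For Y = 21X^2:
If X → X(1 + 0.42)
Then Y → Y · (1 + 0.42)^2
     = Y · 2.0164

Percentage change = ((1 + 0.42)^2 − 1) × 100% ≈ 101.6%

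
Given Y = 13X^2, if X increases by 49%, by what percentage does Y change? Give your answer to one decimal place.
122.0%

For Y = 13X^2:
If X → X(1 + 0.49)
Then Y → Y · (1 + 0.49)^2
     = Y · 2.2201

Percentage change = ((1 + 0.49)^2 − 1) × 100% ≈ 122.0%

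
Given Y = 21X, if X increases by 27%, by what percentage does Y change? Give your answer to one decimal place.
27.0%

For Y = 21X:
If X → X(1 + 0.27)
Then Y → Y · (1 + 0.27)^1
     = Y · 1.2700

Percentage change = ((1 + 0.27)^1 − 1) × 100% = 27.0%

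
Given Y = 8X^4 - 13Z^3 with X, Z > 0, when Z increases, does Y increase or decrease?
Y decreases

Taking the partial derivative:
∂Y/∂Z = -39Z^2

∂Y/∂Z = -39Z^2 < 0 (assuming positive values)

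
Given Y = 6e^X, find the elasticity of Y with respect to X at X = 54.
Elasticity = 54

Elasticity = (dY/dX) · (X/Y)

dY/dX = 6·e^X
At X = 54: dY/dX = 6·e^54, Y = 6·e^54

Elasticity = (6·e^54) · (54 / (6·e^54)) = 54

Interpretation: for a small percentage change in X, the percentage change in Y is approximately 54.00 times as large.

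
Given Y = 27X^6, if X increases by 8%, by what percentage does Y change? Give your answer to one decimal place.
58.7%

For Y = 27X^6:
If X → X(1 + 0.08)
Then Y → Y · (1 + 0.08)^6
     ≈ Y · 1.5869

Percentage change = ((1 + 0.08)^6 − 1) × 100% ≈ 58.7%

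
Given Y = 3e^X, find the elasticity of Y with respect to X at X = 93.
Elasticity = 93

Elasticity = (dY/dX) · (X/Y)

dY/dX = 3·e^X
At X = 93: dY/dX = 3·e^93, Y = 3·e^93

Elasticity = (3·e^93) · (93 / (3·e^93)) = 93

Interpretation: for a small percentage change in X, the percentage change in Y is approximately 93.00 times as large.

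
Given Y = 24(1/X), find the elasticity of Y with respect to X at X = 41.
Elasticity = -1

Elasticity = (dY/dX) · (X/Y)

dY/dX = -24/X²
At X = 41: dY/dX = -24/1681, Y = 24/41

Elasticity = (-24/1681) · (41 / (24/41)) = -1

Interpretation: for a small percentage change in X, the percentage change in Y is approximately -1.00 times as large.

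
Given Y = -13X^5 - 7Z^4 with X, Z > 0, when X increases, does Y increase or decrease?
Y decreases

Taking the partial derivative:
∂Y/∂X = -65X^4

∂Y/∂X = -65X^4 < 0 (assuming positive values)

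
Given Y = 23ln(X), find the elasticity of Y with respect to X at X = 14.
Elasticity = 1/ln(14) ≈ 0.3789

Elasticity = (dY/dX) · (X/Y)

dY/dX = 23/X
At X = 14: dY/dX = 23/14, Y = 23·ln(14)

Elasticity = (23/14) · (14 / (23·ln(14))) = 1/ln(14) ≈ 0.3789

Interpretation: for a small percentage change in X, the percentage change in Y is approximately 0.38 times as large.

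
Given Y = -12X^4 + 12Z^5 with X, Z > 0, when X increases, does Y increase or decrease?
Y decreases

Taking the partial derivative:
∂Y/∂X = -48X^3

∂Y/∂X = -48X^3 < 0 (assuming positive values)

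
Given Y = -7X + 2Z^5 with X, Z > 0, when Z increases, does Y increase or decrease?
Y increases

Taking the partial derivative:
∂Y/∂Z = 10Z^4

∂Y/∂Z = 10Z^4 > 0 (assuming positive values)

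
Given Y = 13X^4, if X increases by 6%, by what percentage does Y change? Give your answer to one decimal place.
26.2%

For Y = 13X^4:
If X → X(1 + 0.06)
Then Y → Y · (1 + 0.06)^4
     ≈ Y · 1.2625

Percentage change = ((1 + 0.06)^4 − 1) × 100% ≈ 26.2%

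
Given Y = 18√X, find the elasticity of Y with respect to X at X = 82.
Elasticity = 1/2

Elasticity = (dY/dX) · (X/Y)

dY/dX = 9/√X
At X = 82: dY/dX = 9·√82/82, Y = 18·√82

Elasticity = (9·√82/82) · (82 / (18·√82)) = 1/2

Interpretation: for a small percentage change in X, the percentage change in Y is approximately 0.50 times as large.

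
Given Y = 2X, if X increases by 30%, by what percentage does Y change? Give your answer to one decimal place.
30.0%

For Y = 2X:
If X → X(1 + 0.3)
Then Y → Y · (1 + 0.3)^1
     = Y · 1.3000

Percentage change = ((1 + 0.3)^1 − 1) × 100% = 30.0%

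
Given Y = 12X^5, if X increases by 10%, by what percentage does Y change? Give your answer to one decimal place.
61.1%

For Y = 12X^5:
If X → X(1 + 0.1)
Then Y → Y · (1 + 0.1)^5
     ≈ Y · 1.6105

Percentage change = ((1 + 0.1)^5 − 1) × 100% ≈ 61.1%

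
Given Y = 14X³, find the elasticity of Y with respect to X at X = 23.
Elasticity = 3

Elasticity = (dY/dX) · (X/Y)

dY/dX = 42·X²
At X = 23: dY/dX = 22218, Y = 170338

Elasticity = 22218 · (23 / 170338) = 3

Interpretation: for a small percentage change in X, the percentage change in Y is approximately 3.00 times as large.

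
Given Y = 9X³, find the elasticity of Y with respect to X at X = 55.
Elasticity = 3

Elasticity = (dY/dX) · (X/Y)

dY/dX = 27·X²
At X = 55: dY/dX = 81675, Y = 1497375

Elasticity = 81675 · (55 / 1497375) = 3

Interpretation: for a small percentage change in X, the percentage change in Y is approximately 3.00 times as large.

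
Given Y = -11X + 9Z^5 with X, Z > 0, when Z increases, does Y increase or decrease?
Y increases

Taking the partial derivative:
∂Y/∂Z = 45Z^4

∂Y/∂Z = 45Z^4 > 0 (assuming positive values)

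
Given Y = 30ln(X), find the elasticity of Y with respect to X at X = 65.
Elasticity = 1/ln(65) ≈ 0.2396

Elasticity = (dY/dX) · (X/Y)

dY/dX = 30/X
At X = 65: dY/dX = 6/13, Y = 30·ln(65)

Elasticity = (6/13) · (65 / (30·ln(65))) = 1/ln(65) ≈ 0.2396

Interpretation: for a small percentage change in X, the percentage change in Y is approximately 0.24 times as large.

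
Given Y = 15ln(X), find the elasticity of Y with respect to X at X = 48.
Elasticity = 1/ln(48) ≈ 0.2583

Elasticity = (dY/dX) · (X/Y)

dY/dX = 15/X
At X = 48: dY/dX = 5/16, Y = 15·ln(48)

Elasticity = (5/16) · (48 / (15·ln(48))) = 1/ln(48) ≈ 0.2583

Interpretation: for a small percentage change in X, the percentage change in Y is approximately 0.26 times as large.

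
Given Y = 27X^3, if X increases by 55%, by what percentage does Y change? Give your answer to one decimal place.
272.4%

For Y = 27X^3:
If X → X(1 + 0.55)
Then Y → Y · (1 + 0.55)^3
     ≈ Y · 3.7239

Percentage change = ((1 + 0.55)^3 − 1) × 100% ≈ 272.4%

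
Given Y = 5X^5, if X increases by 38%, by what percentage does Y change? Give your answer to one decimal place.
400.5%

For Y = 5X^5:
If X → X(1 + 0.38)
Then Y → Y · (1 + 0.38)^5
     ≈ Y · 5.0049

Percentage change = ((1 + 0.38)^5 − 1) × 100% ≈ 400.5%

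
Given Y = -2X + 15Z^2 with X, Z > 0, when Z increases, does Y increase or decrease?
Y increases

Taking the partial derivative:
∂Y/∂Z = 30Z

∂Y/∂Z = 30Z > 0 (assuming positive values)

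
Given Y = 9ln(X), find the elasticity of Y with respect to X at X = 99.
Elasticity = 1/ln(99) ≈ 0.2176

Elasticity = (dY/dX) · (X/Y)

dY/dX = 9/X
At X = 99: dY/dX = 1/11, Y = 9·ln(99)

Elasticity = (1/11) · (99 / (9·ln(99))) = 1/ln(99) ≈ 0.2176

Interpretation: for a small percentage change in X, the percentage change in Y is approximately 0.22 times as large.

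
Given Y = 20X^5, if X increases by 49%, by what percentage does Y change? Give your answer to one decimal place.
634.4%

For Y = 20X^5:
If X → X(1 + 0.49)
Then Y → Y · (1 + 0.49)^5
     ≈ Y · 7.3440

Percentage change = ((1 + 0.49)^5 − 1) × 100% ≈ 634.4%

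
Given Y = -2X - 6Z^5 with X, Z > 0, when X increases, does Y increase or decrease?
Y decreases

Taking the partial derivative:
∂Y/∂X = -2

∂Y/∂X = -2 < 0 (assuming positive values)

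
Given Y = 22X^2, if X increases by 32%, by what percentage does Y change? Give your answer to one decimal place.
74.2%

For Y = 22X^2:
If X → X(1 + 0.32)
Then Y → Y · (1 + 0.32)^2
     = Y · 1.7424

Percentage change = ((1 + 0.32)^2 − 1) × 100% ≈ 74.2%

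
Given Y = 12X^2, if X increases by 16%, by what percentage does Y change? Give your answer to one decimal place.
34.6%

For Y = 12X^2:
If X → X(1 + 0.16)
Then Y → Y · (1 + 0.16)^2
     = Y · 1.3456

Percentage change = ((1 + 0.16)^2 − 1) × 100% ≈ 34.6%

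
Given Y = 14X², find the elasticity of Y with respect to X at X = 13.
Elasticity = 2

Elasticity = (dY/dX) · (X/Y)

dY/dX = 28·X
At X = 13: dY/dX = 364, Y = 2366

Elasticity = 364 · (13 / 2366) = 2

Interpretation: for a small percentage change in X, the percentage change in Y is approximately 2.00 times as large.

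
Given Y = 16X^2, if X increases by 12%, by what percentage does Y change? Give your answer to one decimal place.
25.4%

For Y = 16X^2:
If X → X(1 + 0.12)
Then Y → Y · (1 + 0.12)^2
     = Y · 1.2544

Percentage change = ((1 + 0.12)^2 − 1) × 100% ≈ 25.4%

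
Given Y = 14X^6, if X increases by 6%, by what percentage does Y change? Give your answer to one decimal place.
41.9%

For Y = 14X^6:
If X → X(1 + 0.06)
Then Y → Y · (1 + 0.06)^6
     ≈ Y · 1.4185

Percentage change = ((1 + 0.06)^6 − 1) × 100% ≈ 41.9%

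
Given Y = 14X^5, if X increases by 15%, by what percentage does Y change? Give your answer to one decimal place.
101.1%

For Y = 14X^5:
If X → X(1 + 0.15)
Then Y → Y · (1 + 0.15)^5
     ≈ Y · 2.0114

Percentage change = ((1 + 0.15)^5 − 1) × 100% ≈ 101.1%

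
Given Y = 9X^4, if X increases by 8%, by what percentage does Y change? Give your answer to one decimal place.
36.0%

For Y = 9X^4:
If X → X(1 + 0.08)
Then Y → Y · (1 + 0.08)^4
     ≈ Y · 1.3605

Percentage change = ((1 + 0.08)^4 − 1) × 100% ≈ 36.0%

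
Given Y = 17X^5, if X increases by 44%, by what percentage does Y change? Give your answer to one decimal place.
519.2%

For Y = 17X^5:
If X → X(1 + 0.44)
Then Y → Y · (1 + 0.44)^5
     ≈ Y · 6.1917

Percentage change = ((1 + 0.44)^5 − 1) × 100% ≈ 519.2%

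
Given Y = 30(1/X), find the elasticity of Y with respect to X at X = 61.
Elasticity = -1

Elasticity = (dY/dX) · (X/Y)

dY/dX = -30/X²
At X = 61: dY/dX = -30/3721, Y = 30/61

Elasticity = (-30/3721) · (61 / (30/61)) = -1

Interpretation: for a small percentage change in X, the percentage change in Y is approximately -1.00 times as large.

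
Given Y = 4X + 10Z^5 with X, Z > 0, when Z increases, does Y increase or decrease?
Y increases

Taking the partial derivative:
∂Y/∂Z = 50Z^4

∂Y/∂Z = 50Z^4 > 0 (assuming positive values)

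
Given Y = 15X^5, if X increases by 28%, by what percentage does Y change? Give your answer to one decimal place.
243.6%

For Y = 15X^5:
If X → X(1 + 0.28)
Then Y → Y · (1 + 0.28)^5
     ≈ Y · 3.4360

Percentage change = ((1 + 0.28)^5 − 1) × 100% ≈ 243.6%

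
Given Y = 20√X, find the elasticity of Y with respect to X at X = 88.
Elasticity = 1/2

Elasticity = (dY/dX) · (X/Y)

dY/dX = 10/√X
At X = 88: dY/dX = 5·√22/22, Y = 40·√22

Elasticity = (5·√22/22) · (88 / (40·√22)) = 1/2

Interpretation: for a small percentage change in X, the percentage change in Y is approximately 0.50 times as large.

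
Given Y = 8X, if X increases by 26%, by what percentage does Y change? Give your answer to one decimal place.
26.0%

For Y = 8X:
If X → X(1 + 0.26)
Then Y → Y · (1 + 0.26)^1
     = Y · 1.2600

Percentage change = ((1 + 0.26)^1 − 1) × 100% = 26.0%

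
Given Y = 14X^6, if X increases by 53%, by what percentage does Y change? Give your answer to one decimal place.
1182.8%

For Y = 14X^6:
If X → X(1 + 0.53)
Then Y → Y · (1 + 0.53)^6
     ≈ Y · 12.8277

Percentage change = ((1 + 0.53)^6 − 1) × 100% ≈ 1182.8%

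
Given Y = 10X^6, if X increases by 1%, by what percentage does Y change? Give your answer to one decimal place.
6.2%

For Y = 10X^6:
If X → X(1 + 0.01)
Then Y → Y · (1 + 0.01)^6
     ≈ Y · 1.0615

Percentage change = ((1 + 0.01)^6 − 1) × 100% ≈ 6.2%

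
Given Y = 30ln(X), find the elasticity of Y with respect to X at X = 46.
Elasticity = 1/ln(46) ≈ 0.2612

Elasticity = (dY/dX) · (X/Y)

dY/dX = 30/X
At X = 46: dY/dX = 15/23, Y = 30·ln(46)

Elasticity = (15/23) · (46 / (30·ln(46))) = 1/ln(46) ≈ 0.2612

Interpretation: for a small percentage change in X, the percentage change in Y is approximately 0.26 times as large.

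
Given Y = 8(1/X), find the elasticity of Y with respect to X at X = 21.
Elasticity = -1

Elasticity = (dY/dX) · (X/Y)

dY/dX = -8/X²
At X = 21: dY/dX = -8/441, Y = 8/21

Elasticity = (-8/441) · (21 / (8/21)) = -1

Interpretation: for a small percentage change in X, the percentage change in Y is approximately -1.00 times as large.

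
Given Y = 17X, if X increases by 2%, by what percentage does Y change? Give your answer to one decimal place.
2.0%

For Y = 17X:
If X → X(1 + 0.02)
Then Y → Y · (1 + 0.02)^1
     = Y · 1.0200

Percentage change = ((1 + 0.02)^1 − 1) × 100% = 2.0%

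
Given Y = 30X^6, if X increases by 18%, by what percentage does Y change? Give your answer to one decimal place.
170.0%

For Y = 30X^6:
If X → X(1 + 0.18)
Then Y → Y · (1 + 0.18)^6
     ≈ Y · 2.6996

Percentage change = ((1 + 0.18)^6 − 1) × 100% ≈ 170.0%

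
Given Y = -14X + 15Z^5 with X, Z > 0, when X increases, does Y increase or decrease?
Y decreases

Taking the partial derivative:
∂Y/∂X = -14

∂Y/∂X = -14 < 0 (assuming positive values)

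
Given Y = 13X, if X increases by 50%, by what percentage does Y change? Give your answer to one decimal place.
50.0%

For Y = 13X:
If X → X(1 + 0.5)
Then Y → Y · (1 + 0.5)^1
     = Y · 1.5000

Percentage change = ((1 + 0.5)^1 − 1) × 100% = 50.0%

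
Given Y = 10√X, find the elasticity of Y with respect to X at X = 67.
Elasticity = 1/2

Elasticity = (dY/dX) · (X/Y)

dY/dX = 5/√X
At X = 67: dY/dX = 5·√67/67, Y = 10·√67

Elasticity = (5·√67/67) · (67 / (10·√67)) = 1/2

Interpretation: for a small percentage change in X, the percentage change in Y is approximately 0.50 times as large.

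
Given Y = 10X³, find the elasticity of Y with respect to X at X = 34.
Elasticity = 3

Elasticity = (dY/dX) · (X/Y)

dY/dX = 30·X²
At X = 34: dY/dX = 34680, Y = 393040

Elasticity = 34680 · (34 / 393040) = 3

Interpretation: for a small percentage change in X, the percentage change in Y is approximately 3.00 times as large.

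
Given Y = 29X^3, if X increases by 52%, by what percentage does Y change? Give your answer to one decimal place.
251.2%

For Y = 29X^3:
If X → X(1 + 0.52)
Then Y → Y · (1 + 0.52)^3
     ≈ Y · 3.5118

Percentage change = ((1 + 0.52)^3 − 1) × 100% ≈ 251.2%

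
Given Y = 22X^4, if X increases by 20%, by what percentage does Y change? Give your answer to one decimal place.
107.4%

For Y = 22X^4:
If X → X(1 + 0.2)
Then Y → Y · (1 + 0.2)^4
     = Y · 2.0736

Percentage change = ((1 + 0.2)^4 − 1) × 100% ≈ 107.4%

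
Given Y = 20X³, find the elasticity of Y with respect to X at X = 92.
Elasticity = 3

Elasticity = (dY/dX) · (X/Y)

dY/dX = 60·X²
At X = 92: dY/dX = 507840, Y = 15573760

Elasticity = 507840 · (92 / 15573760) = 3

Interpretation: for a small percentage change in X, the percentage change in Y is approximately 3.00 times as large.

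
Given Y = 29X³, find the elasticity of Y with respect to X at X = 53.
Elasticity = 3

Elasticity = (dY/dX) · (X/Y)

dY/dX = 87·X²
At X = 53: dY/dX = 244383, Y = 4317433

Elasticity = 244383 · (53 / 4317433) = 3

Interpretation: for a small percentage change in X, the percentage change in Y is approximately 3.00 times as large.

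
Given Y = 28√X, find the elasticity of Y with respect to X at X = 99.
Elasticity = 1/2

Elasticity = (dY/dX) · (X/Y)

dY/dX = 14/√X
At X = 99: dY/dX = 14·√11/33, Y = 84·√11

Elasticity = (14·√11/33) · (99 / (84·√11)) = 1/2

Interpretation: for a small percentage change in X, the percentage change in Y is approximately 0.50 times as large.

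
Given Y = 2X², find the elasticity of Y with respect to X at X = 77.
Elasticity = 2

Elasticity = (dY/dX) · (X/Y)

dY/dX = 4·X
At X = 77: dY/dX = 308, Y = 11858

Elasticity = 308 · (77 / 11858) = 2

Interpretation: for a small percentage change in X, the percentage change in Y is approximately 2.00 times as large.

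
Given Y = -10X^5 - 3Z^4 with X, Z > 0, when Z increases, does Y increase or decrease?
Y decreases

Taking the partial derivative:
∂Y/∂Z = -12Z^3

∂Y/∂Z = -12Z^3 < 0 (assuming positive values)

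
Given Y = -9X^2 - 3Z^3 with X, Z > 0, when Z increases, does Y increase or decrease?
Y decreases

Taking the partial derivative:
∂Y/∂Z = -9Z^2

∂Y/∂Z = -9Z^2 < 0 (assuming positive values)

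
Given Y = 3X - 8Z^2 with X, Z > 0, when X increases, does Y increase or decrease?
Y increases

Taking the partial derivative:
∂Y/∂X = 3

∂Y/∂X = 3 > 0 (assuming positive values)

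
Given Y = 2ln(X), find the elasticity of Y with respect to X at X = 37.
Elasticity = 1/ln(37) ≈ 0.2769

Elasticity = (dY/dX) · (X/Y)

dY/dX = 2/X
At X = 37: dY/dX = 2/37, Y = 2·ln(37)

Elasticity = (2/37) · (37 / (2·ln(37))) = 1/ln(37) ≈ 0.2769

Interpretation: for a small percentage change in X, the percentage change in Y is approximately 0.28 times as large.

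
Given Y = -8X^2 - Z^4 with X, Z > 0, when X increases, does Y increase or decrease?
Y decreases

Taking the partial derivative:
∂Y/∂X = -16X

∂Y/∂X = -16X < 0 (assuming positive values)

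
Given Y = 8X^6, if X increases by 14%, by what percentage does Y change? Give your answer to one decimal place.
119.5%

For Y = 8X^6:
If X → X(1 + 0.14)
Then Y → Y · (1 + 0.14)^6
     ≈ Y · 2.1950

Percentage change = ((1 + 0.14)^6 − 1) × 100% ≈ 119.5%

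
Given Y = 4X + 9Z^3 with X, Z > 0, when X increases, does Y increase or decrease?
Y increases

Taking the partial derivative:
∂Y/∂X = 4

∂Y/∂X = 4 > 0 (assuming positive values)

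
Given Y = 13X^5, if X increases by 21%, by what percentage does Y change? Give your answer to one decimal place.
159.4%

For Y = 13X^5:
If X → X(1 + 0.21)
Then Y → Y · (1 + 0.21)^5
     ≈ Y · 2.5937

Percentage change = ((1 + 0.21)^5 − 1) × 100% ≈ 159.4%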